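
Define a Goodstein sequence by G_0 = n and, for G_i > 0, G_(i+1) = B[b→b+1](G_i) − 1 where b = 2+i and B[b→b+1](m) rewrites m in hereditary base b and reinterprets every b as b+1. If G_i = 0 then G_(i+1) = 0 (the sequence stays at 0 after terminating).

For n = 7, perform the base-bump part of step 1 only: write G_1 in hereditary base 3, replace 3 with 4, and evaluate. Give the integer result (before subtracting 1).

G_0=7  [base 2] 2^2 + 2 + 1  →[2↦3]→  3^3 + 3 + 1 = 31  −1 ⇒ G_1=30
G_1=30  [base 3] 3^3 + 3  →[3↦4]→  4^4 + 4 = 260  −1 ⇒ G_2=259

260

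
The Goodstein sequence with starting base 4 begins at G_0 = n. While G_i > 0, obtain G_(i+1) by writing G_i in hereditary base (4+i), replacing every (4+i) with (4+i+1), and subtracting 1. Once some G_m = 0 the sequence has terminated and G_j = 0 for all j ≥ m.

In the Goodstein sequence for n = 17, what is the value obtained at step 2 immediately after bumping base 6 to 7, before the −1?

40

(0) 17|_4 = 4^2 + 1 ↦ 5^2 + 1|_5 = 26 ⇒ 25
(1) 25|_5 = 5^2 ↦ 6^2|_6 = 36 ⇒ 35
(2) 35|_6 = 5·6 + 5 ↦ 5·7 + 5|_7 = 40 ⇒ 39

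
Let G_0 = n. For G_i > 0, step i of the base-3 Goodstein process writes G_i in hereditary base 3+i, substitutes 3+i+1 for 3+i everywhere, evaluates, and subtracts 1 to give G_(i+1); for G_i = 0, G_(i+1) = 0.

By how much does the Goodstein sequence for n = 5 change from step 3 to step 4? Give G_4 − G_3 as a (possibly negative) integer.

-1

G_0 = 5. HB_3(5) = 3 + 2. Bump = 6. G_1 = 5.
G_1 = 5. HB_4(5) = 4 + 1. Bump = 6. G_2 = 5.
G_2 = 5. HB_5(5) = 5. Bump = 6. G_3 = 5.
G_3 = 5. HB_6(5) = 5. Bump = 5. G_4 = 4.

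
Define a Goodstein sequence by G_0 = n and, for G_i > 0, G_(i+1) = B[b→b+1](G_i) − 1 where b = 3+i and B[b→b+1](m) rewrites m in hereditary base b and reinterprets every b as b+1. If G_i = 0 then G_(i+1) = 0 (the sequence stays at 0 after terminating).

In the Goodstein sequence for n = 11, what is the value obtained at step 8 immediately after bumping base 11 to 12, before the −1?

11 —HB3→ 3^2 + 2 —bump→ 4^2 + 2 = 18 —(−1)→ 17
17 —HB4→ 4^2 + 1 —bump→ 5^2 + 1 = 26 —(−1)→ 25
25 —HB5→ 5^2 —bump→ 6^2 = 36 —(−1)→ 35
35 —HB6→ 5·6 + 5 —bump→ 5·7 + 5 = 40 —(−1)→ 39
39 —HB7→ 5·7 + 4 —bump→ 5·8 + 4 = 44 —(−1)→ 43
43 —HB8→ 5·8 + 3 —bump→ 5·9 + 3 = 48 —(−1)→ 47
47 —HB9→ 5·9 + 2 —bump→ 5·10 + 2 = 52 —(−1)→ 51
51 —HB10→ 5·10 + 1 —bump→ 5·11 + 1 = 56 —(−1)→ 55
55 —HB11→ 5·11 —bump→ 5·12 = 60 —(−1)→ 59

60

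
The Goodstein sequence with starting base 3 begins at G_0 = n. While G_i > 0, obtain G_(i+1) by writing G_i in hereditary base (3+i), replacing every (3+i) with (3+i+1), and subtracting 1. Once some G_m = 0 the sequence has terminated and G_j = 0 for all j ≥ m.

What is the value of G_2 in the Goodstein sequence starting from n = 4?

4

base 3: 4 = 3 + 1; at 4: 4 + 1 = 5; next = 4
base 4: 4 = 4; at 5: 5 = 5; next = 4
base 5: 4 = 4; at 6: 4 = 4; next = 3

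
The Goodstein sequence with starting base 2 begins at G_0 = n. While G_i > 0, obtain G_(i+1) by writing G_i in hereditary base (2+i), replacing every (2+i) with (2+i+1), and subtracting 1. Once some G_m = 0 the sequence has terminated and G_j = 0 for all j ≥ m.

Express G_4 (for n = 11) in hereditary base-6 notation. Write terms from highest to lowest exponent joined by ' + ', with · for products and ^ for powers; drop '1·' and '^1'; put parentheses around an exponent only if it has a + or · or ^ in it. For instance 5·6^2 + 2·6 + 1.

(0) 11|_2 = 2^(2 + 1) + 2 + 1 ↦ 3^(3 + 1) + 3 + 1|_3 = 85 ⇒ 84
(1) 84|_3 = 3^(3 + 1) + 3 ↦ 4^(4 + 1) + 4|_4 = 1028 ⇒ 1027
(2) 1027|_4 = 4^(4 + 1) + 3 ↦ 5^(5 + 1) + 3|_5 = 15628 ⇒ 15627
(3) 15627|_5 = 5^(5 + 1) + 2 ↦ 6^(6 + 1) + 2|_6 = 279938 ⇒ 279937
(4) 279937|_6 = 6^(6 + 1) + 1 ↦ 7^(7 + 1) + 1|_7 = 5764802 ⇒ 5764801

6^(6 + 1) + 1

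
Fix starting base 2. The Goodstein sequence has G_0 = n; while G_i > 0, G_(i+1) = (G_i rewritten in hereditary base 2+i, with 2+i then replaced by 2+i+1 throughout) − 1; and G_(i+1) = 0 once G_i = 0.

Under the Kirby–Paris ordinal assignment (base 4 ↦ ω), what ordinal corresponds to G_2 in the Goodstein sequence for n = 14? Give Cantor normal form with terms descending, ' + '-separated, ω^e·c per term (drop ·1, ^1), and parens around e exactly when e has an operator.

ω^(ω + 1) + ω^ω + 1

(0) 14|_2 = 2^(2 + 1) + 2^2 + 2 ↦ 3^(3 + 1) + 3^3 + 3|_3 = 111 ⇒ 110
(1) 110|_3 = 3^(3 + 1) + 3^3 + 2 ↦ 4^(4 + 1) + 4^4 + 2|_4 = 1282 ⇒ 1281
(2) 1281|_4 = 4^(4 + 1) + 4^4 + 1 ↦ 5^(5 + 1) + 5^5 + 1|_5 = 18751 ⇒ 18750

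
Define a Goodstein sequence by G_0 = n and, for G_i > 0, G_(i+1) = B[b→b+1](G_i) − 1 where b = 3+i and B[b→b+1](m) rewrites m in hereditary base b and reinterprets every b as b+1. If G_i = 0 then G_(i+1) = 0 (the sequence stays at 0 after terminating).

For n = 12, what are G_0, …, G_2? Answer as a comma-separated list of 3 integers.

i=0: 12 = 3^2 + 3 (b=3); 3→4: 4^2 + 4 = 20; 20−1 = 19
i=1: 19 = 4^2 + 3 (b=4); 4→5: 5^2 + 3 = 28; 28−1 = 27

12, 19, 27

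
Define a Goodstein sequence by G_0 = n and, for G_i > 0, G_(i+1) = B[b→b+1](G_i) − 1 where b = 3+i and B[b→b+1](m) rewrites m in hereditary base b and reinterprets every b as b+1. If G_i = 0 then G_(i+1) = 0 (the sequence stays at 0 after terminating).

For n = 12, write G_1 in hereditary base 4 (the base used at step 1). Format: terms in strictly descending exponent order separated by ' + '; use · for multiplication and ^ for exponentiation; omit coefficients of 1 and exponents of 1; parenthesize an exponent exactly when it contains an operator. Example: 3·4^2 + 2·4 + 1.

step 0: 12 = 3^2 + 3; sub 4 for 3: 4^2 + 4; = 20; G_1 = 20−1 = 19
step 1: 19 = 4^2 + 3; sub 5 for 4: 5^2 + 3; = 28; G_2 = 28−1 = 27

4^2 + 3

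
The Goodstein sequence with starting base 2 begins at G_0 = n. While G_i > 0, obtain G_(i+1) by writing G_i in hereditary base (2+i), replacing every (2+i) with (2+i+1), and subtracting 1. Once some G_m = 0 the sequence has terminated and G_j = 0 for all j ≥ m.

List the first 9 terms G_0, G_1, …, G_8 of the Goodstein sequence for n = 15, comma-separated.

(0) 15|_2 = 2^(2 + 1) + 2^2 + 2 + 1 ↦ 3^(3 + 1) + 3^3 + 3 + 1|_3 = 112 ⇒ 111
(1) 111|_3 = 3^(3 + 1) + 3^3 + 3 ↦ 4^(4 + 1) + 4^4 + 4|_4 = 1284 ⇒ 1283
(2) 1283|_4 = 4^(4 + 1) + 4^4 + 3 ↦ 5^(5 + 1) + 5^5 + 3|_5 = 18753 ⇒ 18752
(3) 18752|_5 = 5^(5 + 1) + 5^5 + 2 ↦ 6^(6 + 1) + 6^6 + 2|_6 = 326594 ⇒ 326593
(4) 326593|_6 = 6^(6 + 1) + 6^6 + 1 ↦ 7^(7 + 1) + 7^7 + 1|_7 = 6588345 ⇒ 6588344
(5) 6588344|_7 = 7^(7 + 1) + 7^7 ↦ 8^(8 + 1) + 8^8|_8 = 150994944 ⇒ 150994943
(6) 150994943|_8 = 8^(8 + 1) + 7·8^7 + 7·8^6 + 7·8^5 + 7·8^4 + 7·8^3 + 7·8^2 + 7·8 + 7 ↦ 9^(9 + 1) + 7·9^7 + 7·9^6 + 7·9^5 + 7·9^4 + 7·9^3 + 7·9^2 + 7·9 + 7|_9 = 3524450281 ⇒ 3524450280
(7) 3524450280|_9 = 9^(9 + 1) + 7·9^7 + 7·9^6 + 7·9^5 + 7·9^4 + 7·9^3 + 7·9^2 + 7·9 + 6 ↦ 10^(10 + 1) + 7·10^7 + 7·10^6 + 7·10^5 + 7·10^4 + 7·10^3 + 7·10^2 + 7·10 + 6|_10 = 100077777776 ⇒ 100077777775

15, 111, 1283, 18752, 326593, 6588344, 150994943, 3524450280, 100077777775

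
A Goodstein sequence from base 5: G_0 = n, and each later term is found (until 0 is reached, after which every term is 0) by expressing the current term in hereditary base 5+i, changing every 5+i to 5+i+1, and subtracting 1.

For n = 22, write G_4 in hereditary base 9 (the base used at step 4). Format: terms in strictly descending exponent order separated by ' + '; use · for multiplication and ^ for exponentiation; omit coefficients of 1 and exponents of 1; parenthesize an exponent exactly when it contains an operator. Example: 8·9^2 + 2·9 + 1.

base 5: 22 = 4·5 + 2; at 6: 4·6 + 2 = 26; next = 25
base 6: 25 = 4·6 + 1; at 7: 4·7 + 1 = 29; next = 28
base 7: 28 = 4·7; at 8: 4·8 = 32; next = 31
base 8: 31 = 3·8 + 7; at 9: 3·9 + 7 = 34; next = 33

3·9 + 6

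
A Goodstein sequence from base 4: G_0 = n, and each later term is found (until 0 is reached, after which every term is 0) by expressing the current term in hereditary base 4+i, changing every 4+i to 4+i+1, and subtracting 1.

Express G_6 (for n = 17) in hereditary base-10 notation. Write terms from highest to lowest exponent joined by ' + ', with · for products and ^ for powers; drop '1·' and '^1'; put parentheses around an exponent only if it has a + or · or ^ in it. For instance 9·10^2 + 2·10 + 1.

i=0: 17 = 4^2 + 1 (b=4); 4→5: 5^2 + 1 = 26; 26−1 = 25
i=1: 25 = 5^2 (b=5); 5→6: 6^2 = 36; 36−1 = 35
i=2: 35 = 5·6 + 5 (b=6); 6→7: 5·7 + 5 = 40; 40−1 = 39
i=3: 39 = 5·7 + 4 (b=7); 7→8: 5·8 + 4 = 44; 44−1 = 43
i=4: 43 = 5·8 + 3 (b=8); 8→9: 5·9 + 3 = 48; 48−1 = 47
i=5: 47 = 5·9 + 2 (b=9); 9→10: 5·10 + 2 = 52; 52−1 = 51
i=6: 51 = 5·10 + 1 (b=10); 10→11: 5·11 + 1 = 56; 56−1 = 55

5·10 + 1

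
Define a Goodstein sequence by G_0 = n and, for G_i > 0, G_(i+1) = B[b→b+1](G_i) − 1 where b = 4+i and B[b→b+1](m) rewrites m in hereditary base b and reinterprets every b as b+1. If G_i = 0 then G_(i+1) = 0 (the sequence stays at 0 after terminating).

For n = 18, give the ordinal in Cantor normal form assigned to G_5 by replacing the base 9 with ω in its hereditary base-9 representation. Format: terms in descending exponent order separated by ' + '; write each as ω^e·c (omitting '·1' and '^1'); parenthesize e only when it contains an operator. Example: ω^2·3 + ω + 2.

i=0: 18 = 4^2 + 2 (b=4); 4→5: 5^2 + 2 = 27; 27−1 = 26
i=1: 26 = 5^2 + 1 (b=5); 5→6: 6^2 + 1 = 37; 37−1 = 36
i=2: 36 = 6^2 (b=6); 6→7: 7^2 = 49; 49−1 = 48
i=3: 48 = 6·7 + 6 (b=7); 7→8: 6·8 + 6 = 54; 54−1 = 53
i=4: 53 = 6·8 + 5 (b=8); 8→9: 6·9 + 5 = 59; 59−1 = 58
i=5: 58 = 6·9 + 4 (b=9); 9→10: 6·10 + 4 = 64; 64−1 = 63

ω·6 + 4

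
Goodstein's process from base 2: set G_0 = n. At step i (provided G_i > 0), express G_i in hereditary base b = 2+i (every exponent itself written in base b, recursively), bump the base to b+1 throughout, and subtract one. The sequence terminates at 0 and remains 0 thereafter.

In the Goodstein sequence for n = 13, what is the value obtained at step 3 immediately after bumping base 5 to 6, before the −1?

G_0=13  [base 2] 2^(2 + 1) + 2^2 + 1  →[2↦3]→  3^(3 + 1) + 3^3 + 1 = 109  −1 ⇒ G_1=108
G_1=108  [base 3] 3^(3 + 1) + 3^3  →[3↦4]→  4^(4 + 1) + 4^4 = 1280  −1 ⇒ G_2=1279
G_2=1279  [base 4] 4^(4 + 1) + 3·4^3 + 3·4^2 + 3·4 + 3  →[4↦5]→  5^(5 + 1) + 3·5^3 + 3·5^2 + 3·5 + 3 = 16093  −1 ⇒ G_3=16092
G_3=16092  [base 5] 5^(5 + 1) + 3·5^3 + 3·5^2 + 3·5 + 2  →[5↦6]→  6^(6 + 1) + 3·6^3 + 3·6^2 + 3·6 + 2 = 280712  −1 ⇒ G_4=280711

280712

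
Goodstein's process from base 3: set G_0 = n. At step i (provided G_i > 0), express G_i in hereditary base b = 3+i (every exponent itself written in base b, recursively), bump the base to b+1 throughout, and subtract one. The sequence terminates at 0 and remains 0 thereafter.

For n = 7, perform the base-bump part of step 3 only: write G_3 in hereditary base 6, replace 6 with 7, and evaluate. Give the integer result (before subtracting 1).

7 —HB3→ 2·3 + 1 —bump→ 2·4 + 1 = 9 —(−1)→ 8
8 —HB4→ 2·4 —bump→ 2·5 = 10 —(−1)→ 9
9 —HB5→ 5 + 4 —bump→ 6 + 4 = 10 —(−1)→ 9

10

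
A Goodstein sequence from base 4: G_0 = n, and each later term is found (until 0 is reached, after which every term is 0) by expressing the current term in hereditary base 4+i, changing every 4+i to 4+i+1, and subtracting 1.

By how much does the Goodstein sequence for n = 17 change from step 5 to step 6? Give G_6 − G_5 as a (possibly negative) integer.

4

step 0: 17 = 4^2 + 1; sub 5 for 4: 5^2 + 1; = 26; G_1 = 26−1 = 25
step 1: 25 = 5^2; sub 6 for 5: 6^2; = 36; G_2 = 36−1 = 35
step 2: 35 = 5·6 + 5; sub 7 for 6: 5·7 + 5; = 40; G_3 = 40−1 = 39
step 3: 39 = 5·7 + 4; sub 8 for 7: 5·8 + 4; = 44; G_4 = 44−1 = 43
step 4: 43 = 5·8 + 3; sub 9 for 8: 5·9 + 3; = 48; G_5 = 48−1 = 47
step 5: 47 = 5·9 + 2; sub 10 for 9: 5·10 + 2; = 52; G_6 = 52−1 = 51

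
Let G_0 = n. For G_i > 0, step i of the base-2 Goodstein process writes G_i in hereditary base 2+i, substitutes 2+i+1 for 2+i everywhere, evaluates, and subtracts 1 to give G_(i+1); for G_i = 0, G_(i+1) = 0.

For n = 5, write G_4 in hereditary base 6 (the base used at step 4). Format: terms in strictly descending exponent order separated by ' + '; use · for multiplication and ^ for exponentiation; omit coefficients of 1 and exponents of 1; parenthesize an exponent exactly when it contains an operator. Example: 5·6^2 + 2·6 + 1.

(0) 5|_2 = 2^2 + 1 ↦ 3^3 + 1|_3 = 28 ⇒ 27
(1) 27|_3 = 3^3 ↦ 4^4|_4 = 256 ⇒ 255
(2) 255|_4 = 3·4^3 + 3·4^2 + 3·4 + 3 ↦ 3·5^3 + 3·5^2 + 3·5 + 3|_5 = 468 ⇒ 467
(3) 467|_5 = 3·5^3 + 3·5^2 + 3·5 + 2 ↦ 3·6^3 + 3·6^2 + 3·6 + 2|_6 = 776 ⇒ 775

3·6^3 + 3·6^2 + 3·6 + 1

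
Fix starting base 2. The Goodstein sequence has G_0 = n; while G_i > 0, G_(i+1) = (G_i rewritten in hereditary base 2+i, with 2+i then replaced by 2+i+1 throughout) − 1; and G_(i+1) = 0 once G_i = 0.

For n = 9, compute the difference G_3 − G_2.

G_0 = 9. HB_2(9) = 2^(2 + 1) + 1. Bump = 82. G_1 = 81.
G_1 = 81. HB_3(81) = 3^(3 + 1). Bump = 1024. G_2 = 1023.
G_2 = 1023. HB_4(1023) = 3·4^4 + 3·4^3 + 3·4^2 + 3·4 + 3. Bump = 9843. G_3 = 9842.

8819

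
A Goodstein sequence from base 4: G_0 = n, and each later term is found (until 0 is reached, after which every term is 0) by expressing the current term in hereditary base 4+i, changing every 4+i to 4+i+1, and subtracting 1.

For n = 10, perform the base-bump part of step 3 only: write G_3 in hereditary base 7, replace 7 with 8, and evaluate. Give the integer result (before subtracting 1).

14

base 4: 10 = 2·4 + 2; at 5: 2·5 + 2 = 12; next = 11
base 5: 11 = 2·5 + 1; at 6: 2·6 + 1 = 13; next = 12
base 6: 12 = 2·6; at 7: 2·7 = 14; next = 13
base 7: 13 = 7 + 6; at 8: 8 + 6 = 14; next = 13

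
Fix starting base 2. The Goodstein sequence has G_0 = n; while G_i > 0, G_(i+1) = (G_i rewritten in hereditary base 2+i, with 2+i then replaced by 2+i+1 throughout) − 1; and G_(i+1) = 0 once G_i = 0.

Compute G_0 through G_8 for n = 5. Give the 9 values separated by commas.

step 0: 5 = 2^2 + 1; sub 3 for 2: 3^3 + 1; = 28; G_1 = 28−1 = 27
step 1: 27 = 3^3; sub 4 for 3: 4^4; = 256; G_2 = 256−1 = 255
step 2: 255 = 3·4^3 + 3·4^2 + 3·4 + 3; sub 5 for 4: 3·5^3 + 3·5^2 + 3·5 + 3; = 468; G_3 = 468−1 = 467
step 3: 467 = 3·5^3 + 3·5^2 + 3·5 + 2; sub 6 for 5: 3·6^3 + 3·6^2 + 3·6 + 2; = 776; G_4 = 776−1 = 775
step 4: 775 = 3·6^3 + 3·6^2 + 3·6 + 1; sub 7 for 6: 3·7^3 + 3·7^2 + 3·7 + 1; = 1198; G_5 = 1198−1 = 1197
step 5: 1197 = 3·7^3 + 3·7^2 + 3·7; sub 8 for 7: 3·8^3 + 3·8^2 + 3·8; = 1752; G_6 = 1752−1 = 1751
step 6: 1751 = 3·8^3 + 3·8^2 + 2·8 + 7; sub 9 for 8: 3·9^3 + 3·9^2 + 2·9 + 7; = 2455; G_7 = 2455−1 = 2454
step 7: 2454 = 3·9^3 + 3·9^2 + 2·9 + 6; sub 10 for 9: 3·10^3 + 3·10^2 + 2·10 + 6; = 3326; G_8 = 3326−1 = 3325

5, 27, 255, 467, 775, 1197, 1751, 2454, 3325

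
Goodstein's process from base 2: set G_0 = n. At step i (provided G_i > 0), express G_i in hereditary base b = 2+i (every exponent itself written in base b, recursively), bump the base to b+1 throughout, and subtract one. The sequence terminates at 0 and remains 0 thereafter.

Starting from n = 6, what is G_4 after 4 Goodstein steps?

[0] 6 ≡ 2^2 + 2 (base 2). Lift 3: 30. −1: 29.
[1] 29 ≡ 3^3 + 2 (base 3). Lift 4: 258. −1: 257.
[2] 257 ≡ 4^4 + 1 (base 4). Lift 5: 3126. −1: 3125.
[3] 3125 ≡ 5^5 (base 5). Lift 6: 46656. −1: 46655.
[4] 46655 ≡ 5·6^5 + 5·6^4 + 5·6^3 + 5·6^2 + 5·6 + 5 (base 6). Lift 7: 98040. −1: 98039.

46655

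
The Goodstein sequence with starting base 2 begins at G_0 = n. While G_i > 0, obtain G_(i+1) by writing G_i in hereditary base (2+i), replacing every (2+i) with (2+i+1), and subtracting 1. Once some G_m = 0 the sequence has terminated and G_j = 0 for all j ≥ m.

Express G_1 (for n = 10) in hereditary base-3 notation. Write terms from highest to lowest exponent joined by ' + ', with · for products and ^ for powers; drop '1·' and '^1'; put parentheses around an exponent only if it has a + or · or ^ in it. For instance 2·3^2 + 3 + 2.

3^(3 + 1) + 2

10 —HB2→ 2^(2 + 1) + 2 —bump→ 3^(3 + 1) + 3 = 84 —(−1)→ 83
83 —HB3→ 3^(3 + 1) + 2 —bump→ 4^(4 + 1) + 2 = 1026 —(−1)→ 1025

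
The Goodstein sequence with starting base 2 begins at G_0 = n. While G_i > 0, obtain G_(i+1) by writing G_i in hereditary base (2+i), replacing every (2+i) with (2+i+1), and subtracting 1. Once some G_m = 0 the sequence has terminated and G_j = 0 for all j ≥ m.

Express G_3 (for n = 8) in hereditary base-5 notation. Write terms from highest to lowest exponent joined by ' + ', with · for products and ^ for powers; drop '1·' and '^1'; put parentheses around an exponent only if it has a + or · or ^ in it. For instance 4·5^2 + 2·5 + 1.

i=0: 8 = 2^(2 + 1) (b=2); 2→3: 3^(3 + 1) = 81; 81−1 = 80
i=1: 80 = 2·3^3 + 2·3^2 + 2·3 + 2 (b=3); 3→4: 2·4^4 + 2·4^2 + 2·4 + 2 = 554; 554−1 = 553
i=2: 553 = 2·4^4 + 2·4^2 + 2·4 + 1 (b=4); 4→5: 2·5^5 + 2·5^2 + 2·5 + 1 = 6311; 6311−1 = 6310

2·5^5 + 2·5^2 + 2·5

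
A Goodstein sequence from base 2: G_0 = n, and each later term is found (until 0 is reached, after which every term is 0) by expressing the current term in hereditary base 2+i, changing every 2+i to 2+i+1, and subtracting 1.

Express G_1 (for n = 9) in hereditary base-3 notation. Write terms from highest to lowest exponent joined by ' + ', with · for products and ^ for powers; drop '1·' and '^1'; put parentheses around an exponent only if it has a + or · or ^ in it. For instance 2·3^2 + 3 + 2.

[0] 9 ≡ 2^(2 + 1) + 1 (base 2). Lift 3: 82. −1: 81.
[1] 81 ≡ 3^(3 + 1) (base 3). Lift 4: 1024. −1: 1023.

3^(3 + 1)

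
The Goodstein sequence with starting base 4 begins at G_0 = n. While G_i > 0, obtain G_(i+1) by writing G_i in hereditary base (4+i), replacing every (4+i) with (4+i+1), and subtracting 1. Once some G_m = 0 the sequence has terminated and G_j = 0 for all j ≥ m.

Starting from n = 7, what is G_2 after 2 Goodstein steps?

7

7 —HB4→ 4 + 3 —bump→ 5 + 3 = 8 —(−1)→ 7
7 —HB5→ 5 + 2 —bump→ 6 + 2 = 8 —(−1)→ 7
7 —HB6→ 6 + 1 —bump→ 7 + 1 = 8 —(−1)→ 7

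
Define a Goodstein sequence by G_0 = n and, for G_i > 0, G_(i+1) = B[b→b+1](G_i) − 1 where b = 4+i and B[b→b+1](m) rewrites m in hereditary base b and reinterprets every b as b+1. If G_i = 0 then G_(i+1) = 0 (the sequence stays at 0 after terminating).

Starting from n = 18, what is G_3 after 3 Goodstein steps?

48

step 0: 18 = 4^2 + 2; sub 5 for 4: 5^2 + 2; = 27; G_1 = 27−1 = 26
step 1: 26 = 5^2 + 1; sub 6 for 5: 6^2 + 1; = 37; G_2 = 37−1 = 36
step 2: 36 = 6^2; sub 7 for 6: 7^2; = 49; G_3 = 49−1 = 48
step 3: 48 = 6·7 + 6; sub 8 for 7: 6·8 + 6; = 54; G_4 = 54−1 = 53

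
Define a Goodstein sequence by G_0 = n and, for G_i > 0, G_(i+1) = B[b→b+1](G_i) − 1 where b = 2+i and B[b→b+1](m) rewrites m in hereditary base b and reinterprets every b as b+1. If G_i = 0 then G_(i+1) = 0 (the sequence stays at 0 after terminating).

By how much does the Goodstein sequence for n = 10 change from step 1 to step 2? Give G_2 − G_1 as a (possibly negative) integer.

942

base 2: 10 = 2^(2 + 1) + 2; at 3: 3^(3 + 1) + 3 = 84; next = 83
base 3: 83 = 3^(3 + 1) + 2; at 4: 4^(4 + 1) + 2 = 1026; next = 1025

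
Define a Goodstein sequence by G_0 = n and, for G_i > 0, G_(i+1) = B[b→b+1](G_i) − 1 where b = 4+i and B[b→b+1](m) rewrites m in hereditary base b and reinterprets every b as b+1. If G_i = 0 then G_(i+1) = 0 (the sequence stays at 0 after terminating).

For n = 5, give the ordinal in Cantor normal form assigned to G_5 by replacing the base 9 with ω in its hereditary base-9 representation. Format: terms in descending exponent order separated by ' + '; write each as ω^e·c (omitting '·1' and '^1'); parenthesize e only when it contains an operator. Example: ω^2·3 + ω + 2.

2

(0) 5|_4 = 4 + 1 ↦ 5 + 1|_5 = 6 ⇒ 5
(1) 5|_5 = 5 ↦ 6|_6 = 6 ⇒ 5
(2) 5|_6 = 5 ↦ 5|_7 = 5 ⇒ 4
(3) 4|_7 = 4 ↦ 4|_8 = 4 ⇒ 3
(4) 3|_8 = 3 ↦ 3|_9 = 3 ⇒ 2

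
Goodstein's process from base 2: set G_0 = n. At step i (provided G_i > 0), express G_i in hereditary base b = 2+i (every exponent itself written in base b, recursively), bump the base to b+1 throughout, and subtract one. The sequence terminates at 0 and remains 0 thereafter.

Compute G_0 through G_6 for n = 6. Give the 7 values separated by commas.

(0) 6|_2 = 2^2 + 2 ↦ 3^3 + 3|_3 = 30 ⇒ 29
(1) 29|_3 = 3^3 + 2 ↦ 4^4 + 2|_4 = 258 ⇒ 257
(2) 257|_4 = 4^4 + 1 ↦ 5^5 + 1|_5 = 3126 ⇒ 3125
(3) 3125|_5 = 5^5 ↦ 6^6|_6 = 46656 ⇒ 46655
(4) 46655|_6 = 5·6^5 + 5·6^4 + 5·6^3 + 5·6^2 + 5·6 + 5 ↦ 5·7^5 + 5·7^4 + 5·7^3 + 5·7^2 + 5·7 + 5|_7 = 98040 ⇒ 98039
(5) 98039|_7 = 5·7^5 + 5·7^4 + 5·7^3 + 5·7^2 + 5·7 + 4 ↦ 5·8^5 + 5·8^4 + 5·8^3 + 5·8^2 + 5·8 + 4|_8 = 187244 ⇒ 187243

6, 29, 257, 3125, 46655, 98039, 187243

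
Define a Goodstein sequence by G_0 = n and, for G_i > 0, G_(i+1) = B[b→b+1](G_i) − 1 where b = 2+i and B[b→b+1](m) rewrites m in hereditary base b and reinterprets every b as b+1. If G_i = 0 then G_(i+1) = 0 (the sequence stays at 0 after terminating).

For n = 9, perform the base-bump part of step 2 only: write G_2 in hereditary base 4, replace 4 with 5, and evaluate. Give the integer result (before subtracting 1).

G_0 = 9. HB_2(9) = 2^(2 + 1) + 1. Bump = 82. G_1 = 81.
G_1 = 81. HB_3(81) = 3^(3 + 1). Bump = 1024. G_2 = 1023.
G_2 = 1023. HB_4(1023) = 3·4^4 + 3·4^3 + 3·4^2 + 3·4 + 3. Bump = 9843. G_3 = 9842.

9843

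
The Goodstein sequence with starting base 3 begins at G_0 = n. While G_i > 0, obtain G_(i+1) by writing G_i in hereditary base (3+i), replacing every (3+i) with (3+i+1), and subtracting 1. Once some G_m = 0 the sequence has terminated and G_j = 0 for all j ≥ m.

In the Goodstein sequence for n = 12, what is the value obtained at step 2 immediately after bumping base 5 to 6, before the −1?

[0] 12 ≡ 3^2 + 3 (base 3). Lift 4: 20. −1: 19.
[1] 19 ≡ 4^2 + 3 (base 4). Lift 5: 28. −1: 27.
[2] 27 ≡ 5^2 + 2 (base 5). Lift 6: 38. −1: 37.

38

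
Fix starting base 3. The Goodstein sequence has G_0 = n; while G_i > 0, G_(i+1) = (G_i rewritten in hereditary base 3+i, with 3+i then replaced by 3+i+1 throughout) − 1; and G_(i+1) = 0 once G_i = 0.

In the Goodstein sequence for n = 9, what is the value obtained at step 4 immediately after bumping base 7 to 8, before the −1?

step 0: 9 = 3^2; sub 4 for 3: 4^2; = 16; G_1 = 16−1 = 15
step 1: 15 = 3·4 + 3; sub 5 for 4: 3·5 + 3; = 18; G_2 = 18−1 = 17
step 2: 17 = 3·5 + 2; sub 6 for 5: 3·6 + 2; = 20; G_3 = 20−1 = 19
step 3: 19 = 3·6 + 1; sub 7 for 6: 3·7 + 1; = 22; G_4 = 22−1 = 21
step 4: 21 = 3·7; sub 8 for 7: 3·8; = 24; G_5 = 24−1 = 23

24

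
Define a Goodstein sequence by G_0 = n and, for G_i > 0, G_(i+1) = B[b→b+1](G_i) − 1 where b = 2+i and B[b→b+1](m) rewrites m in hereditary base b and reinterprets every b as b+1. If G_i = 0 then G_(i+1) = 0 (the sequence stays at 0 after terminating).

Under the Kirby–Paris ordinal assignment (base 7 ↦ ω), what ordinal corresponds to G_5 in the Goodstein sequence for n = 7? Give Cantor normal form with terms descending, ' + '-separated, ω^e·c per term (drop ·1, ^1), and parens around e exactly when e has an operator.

i=0: 7 = 2^2 + 2 + 1 (b=2); 2→3: 3^3 + 3 + 1 = 31; 31−1 = 30
i=1: 30 = 3^3 + 3 (b=3); 3→4: 4^4 + 4 = 260; 260−1 = 259
i=2: 259 = 4^4 + 3 (b=4); 4→5: 5^5 + 3 = 3128; 3128−1 = 3127
i=3: 3127 = 5^5 + 2 (b=5); 5→6: 6^6 + 2 = 46658; 46658−1 = 46657
i=4: 46657 = 6^6 + 1 (b=6); 6→7: 7^7 + 1 = 823544; 823544−1 = 823543
i=5: 823543 = 7^7 (b=7); 7→8: 8^8 = 16777216; 16777216−1 = 16777215

ω^ω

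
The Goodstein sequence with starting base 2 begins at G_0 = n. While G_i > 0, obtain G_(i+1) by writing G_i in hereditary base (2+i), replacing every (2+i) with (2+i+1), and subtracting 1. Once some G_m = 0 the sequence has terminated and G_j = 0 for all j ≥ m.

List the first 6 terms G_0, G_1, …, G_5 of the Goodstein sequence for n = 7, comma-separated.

[0] 7 ≡ 2^2 + 2 + 1 (base 2). Lift 3: 31. −1: 30.
[1] 30 ≡ 3^3 + 3 (base 3). Lift 4: 260. −1: 259.
[2] 259 ≡ 4^4 + 3 (base 4). Lift 5: 3128. −1: 3127.
[3] 3127 ≡ 5^5 + 2 (base 5). Lift 6: 46658. −1: 46657.
[4] 46657 ≡ 6^6 + 1 (base 6). Lift 7: 823544. −1: 823543.

7, 30, 259, 3127, 46657, 823543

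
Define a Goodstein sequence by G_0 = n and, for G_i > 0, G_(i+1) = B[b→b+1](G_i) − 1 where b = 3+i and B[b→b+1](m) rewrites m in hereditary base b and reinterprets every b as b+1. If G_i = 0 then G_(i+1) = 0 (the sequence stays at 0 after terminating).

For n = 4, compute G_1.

4

[0] 4 ≡ 3 + 1 (base 3). Lift 4: 5. −1: 4.
[1] 4 ≡ 4 (base 4). Lift 5: 5. −1: 4.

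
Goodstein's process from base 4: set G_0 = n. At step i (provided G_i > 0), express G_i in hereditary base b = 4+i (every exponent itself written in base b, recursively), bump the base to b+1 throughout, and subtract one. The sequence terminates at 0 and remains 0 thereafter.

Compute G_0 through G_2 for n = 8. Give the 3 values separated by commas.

8, 9, 9

base 4: 8 = 2·4; at 5: 2·5 = 10; next = 9
base 5: 9 = 5 + 4; at 6: 6 + 4 = 10; next = 9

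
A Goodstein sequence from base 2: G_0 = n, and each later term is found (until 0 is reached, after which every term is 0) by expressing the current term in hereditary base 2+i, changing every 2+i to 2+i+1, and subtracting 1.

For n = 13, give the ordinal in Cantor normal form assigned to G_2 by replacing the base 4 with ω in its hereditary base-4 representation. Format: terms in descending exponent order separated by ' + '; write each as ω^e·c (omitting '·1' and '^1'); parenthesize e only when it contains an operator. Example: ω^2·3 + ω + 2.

G_0 = 13. HB_2(13) = 2^(2 + 1) + 2^2 + 1. Bump = 109. G_1 = 108.
G_1 = 108. HB_3(108) = 3^(3 + 1) + 3^3. Bump = 1280. G_2 = 1279.
G_2 = 1279. HB_4(1279) = 4^(4 + 1) + 3·4^3 + 3·4^2 + 3·4 + 3. Bump = 16093. G_3 = 16092.

ω^(ω + 1) + ω^3·3 + ω^2·3 + ω·3 + 3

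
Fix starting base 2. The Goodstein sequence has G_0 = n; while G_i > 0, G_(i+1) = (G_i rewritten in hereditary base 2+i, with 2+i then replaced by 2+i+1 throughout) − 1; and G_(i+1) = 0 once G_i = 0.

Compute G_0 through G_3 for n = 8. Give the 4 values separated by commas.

8, 80, 553, 6310

(0) 8|_2 = 2^(2 + 1) ↦ 3^(3 + 1)|_3 = 81 ⇒ 80
(1) 80|_3 = 2·3^3 + 2·3^2 + 2·3 + 2 ↦ 2·4^4 + 2·4^2 + 2·4 + 2|_4 = 554 ⇒ 553
(2) 553|_4 = 2·4^4 + 2·4^2 + 2·4 + 1 ↦ 2·5^5 + 2·5^2 + 2·5 + 1|_5 = 6311 ⇒ 6310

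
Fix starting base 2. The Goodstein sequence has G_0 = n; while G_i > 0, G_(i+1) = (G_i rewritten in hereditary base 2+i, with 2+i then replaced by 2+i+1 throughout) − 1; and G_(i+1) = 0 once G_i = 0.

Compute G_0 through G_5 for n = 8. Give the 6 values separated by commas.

G_0=8  [base 2] 2^(2 + 1)  →[2↦3]→  3^(3 + 1) = 81  −1 ⇒ G_1=80
G_1=80  [base 3] 2·3^3 + 2·3^2 + 2·3 + 2  →[3↦4]→  2·4^4 + 2·4^2 + 2·4 + 2 = 554  −1 ⇒ G_2=553
G_2=553  [base 4] 2·4^4 + 2·4^2 + 2·4 + 1  →[4↦5]→  2·5^5 + 2·5^2 + 2·5 + 1 = 6311  −1 ⇒ G_3=6310
G_3=6310  [base 5] 2·5^5 + 2·5^2 + 2·5  →[5↦6]→  2·6^6 + 2·6^2 + 2·6 = 93396  −1 ⇒ G_4=93395
G_4=93395  [base 6] 2·6^6 + 2·6^2 + 6 + 5  →[6↦7]→  2·7^7 + 2·7^2 + 7 + 5 = 1647196  −1 ⇒ G_5=1647195

8, 80, 553, 6310, 93395, 1647195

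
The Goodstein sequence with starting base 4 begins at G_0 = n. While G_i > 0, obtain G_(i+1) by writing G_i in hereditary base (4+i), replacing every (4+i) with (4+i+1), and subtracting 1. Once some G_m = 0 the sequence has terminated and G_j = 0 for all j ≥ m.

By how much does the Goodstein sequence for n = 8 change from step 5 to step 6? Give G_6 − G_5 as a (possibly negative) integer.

0

[0] 8 ≡ 2·4 (base 4). Lift 5: 10. −1: 9.
[1] 9 ≡ 5 + 4 (base 5). Lift 6: 10. −1: 9.
[2] 9 ≡ 6 + 3 (base 6). Lift 7: 10. −1: 9.
[3] 9 ≡ 7 + 2 (base 7). Lift 8: 10. −1: 9.
[4] 9 ≡ 8 + 1 (base 8). Lift 9: 10. −1: 9.
[5] 9 ≡ 9 (base 9). Lift 10: 10. −1: 9.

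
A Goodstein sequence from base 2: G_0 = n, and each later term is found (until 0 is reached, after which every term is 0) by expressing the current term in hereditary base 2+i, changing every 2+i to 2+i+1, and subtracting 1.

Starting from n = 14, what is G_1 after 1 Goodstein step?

110

i=0: 14 = 2^(2 + 1) + 2^2 + 2 (b=2); 2→3: 3^(3 + 1) + 3^3 + 3 = 111; 111−1 = 110
i=1: 110 = 3^(3 + 1) + 3^3 + 2 (b=3); 3→4: 4^(4 + 1) + 4^4 + 2 = 1282; 1282−1 = 1281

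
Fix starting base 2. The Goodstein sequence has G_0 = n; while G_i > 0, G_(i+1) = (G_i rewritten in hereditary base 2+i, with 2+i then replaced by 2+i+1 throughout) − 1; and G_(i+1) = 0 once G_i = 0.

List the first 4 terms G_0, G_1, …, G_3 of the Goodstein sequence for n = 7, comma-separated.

i=0: 7 = 2^2 + 2 + 1 (b=2); 2→3: 3^3 + 3 + 1 = 31; 31−1 = 30
i=1: 30 = 3^3 + 3 (b=3); 3→4: 4^4 + 4 = 260; 260−1 = 259
i=2: 259 = 4^4 + 3 (b=4); 4→5: 5^5 + 3 = 3128; 3128−1 = 3127

7, 30, 259, 3127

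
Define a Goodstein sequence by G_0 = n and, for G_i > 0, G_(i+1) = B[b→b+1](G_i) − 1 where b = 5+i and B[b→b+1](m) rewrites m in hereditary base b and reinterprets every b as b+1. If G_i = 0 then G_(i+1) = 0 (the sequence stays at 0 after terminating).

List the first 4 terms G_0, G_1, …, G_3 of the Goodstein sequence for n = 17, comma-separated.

[0] 17 ≡ 3·5 + 2 (base 5). Lift 6: 20. −1: 19.
[1] 19 ≡ 3·6 + 1 (base 6). Lift 7: 22. −1: 21.
[2] 21 ≡ 3·7 (base 7). Lift 8: 24. −1: 23.

17, 19, 21, 23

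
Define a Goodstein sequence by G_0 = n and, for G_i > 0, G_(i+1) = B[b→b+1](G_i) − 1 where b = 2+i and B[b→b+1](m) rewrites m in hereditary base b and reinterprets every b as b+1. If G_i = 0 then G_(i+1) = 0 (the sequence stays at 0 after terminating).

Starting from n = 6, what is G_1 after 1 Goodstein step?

29

6 —HB2→ 2^2 + 2 —bump→ 3^3 + 3 = 30 —(−1)→ 29
29 —HB3→ 3^3 + 2 —bump→ 4^4 + 2 = 258 —(−1)→ 257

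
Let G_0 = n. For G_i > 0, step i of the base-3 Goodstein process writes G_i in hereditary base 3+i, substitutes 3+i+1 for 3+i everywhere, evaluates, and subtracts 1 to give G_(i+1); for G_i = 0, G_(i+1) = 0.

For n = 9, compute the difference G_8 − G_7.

1

G_0 = 9. HB_3(9) = 3^2. Bump = 16. G_1 = 15.
G_1 = 15. HB_4(15) = 3·4 + 3. Bump = 18. G_2 = 17.
G_2 = 17. HB_5(17) = 3·5 + 2. Bump = 20. G_3 = 19.
G_3 = 19. HB_6(19) = 3·6 + 1. Bump = 22. G_4 = 21.
G_4 = 21. HB_7(21) = 3·7. Bump = 24. G_5 = 23.
G_5 = 23. HB_8(23) = 2·8 + 7. Bump = 25. G_6 = 24.
G_6 = 24. HB_9(24) = 2·9 + 6. Bump = 26. G_7 = 25.
G_7 = 25. HB_10(25) = 2·10 + 5. Bump = 27. G_8 = 26.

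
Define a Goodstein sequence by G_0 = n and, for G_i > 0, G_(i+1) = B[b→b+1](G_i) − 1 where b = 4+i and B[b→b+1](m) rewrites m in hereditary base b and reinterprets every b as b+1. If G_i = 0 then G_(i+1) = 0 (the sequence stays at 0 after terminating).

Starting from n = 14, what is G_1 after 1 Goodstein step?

G_0=14  [base 4] 3·4 + 2  →[4↦5]→  3·5 + 2 = 17  −1 ⇒ G_1=16
G_1=16  [base 5] 3·5 + 1  →[5↦6]→  3·6 + 1 = 19  −1 ⇒ G_2=18

16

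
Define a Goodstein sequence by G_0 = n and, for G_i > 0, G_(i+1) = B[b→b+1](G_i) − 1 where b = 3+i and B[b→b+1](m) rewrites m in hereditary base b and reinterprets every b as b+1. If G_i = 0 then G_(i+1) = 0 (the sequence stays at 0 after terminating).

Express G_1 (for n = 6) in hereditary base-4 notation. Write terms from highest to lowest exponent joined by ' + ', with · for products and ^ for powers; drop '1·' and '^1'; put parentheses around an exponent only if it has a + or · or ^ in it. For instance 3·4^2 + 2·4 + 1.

4 + 3

base 3: 6 = 2·3; at 4: 2·4 = 8; next = 7
base 4: 7 = 4 + 3; at 5: 5 + 3 = 8; next = 7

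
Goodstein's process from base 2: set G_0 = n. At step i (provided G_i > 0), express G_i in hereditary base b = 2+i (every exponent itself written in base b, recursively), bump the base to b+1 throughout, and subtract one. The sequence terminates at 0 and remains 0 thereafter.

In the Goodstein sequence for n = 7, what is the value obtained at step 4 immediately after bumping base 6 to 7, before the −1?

7 —HB2→ 2^2 + 2 + 1 —bump→ 3^3 + 3 + 1 = 31 —(−1)→ 30
30 —HB3→ 3^3 + 3 —bump→ 4^4 + 4 = 260 —(−1)→ 259
259 —HB4→ 4^4 + 3 —bump→ 5^5 + 3 = 3128 —(−1)→ 3127
3127 —HB5→ 5^5 + 2 —bump→ 6^6 + 2 = 46658 —(−1)→ 46657
46657 —HB6→ 6^6 + 1 —bump→ 7^7 + 1 = 823544 —(−1)→ 823543

823544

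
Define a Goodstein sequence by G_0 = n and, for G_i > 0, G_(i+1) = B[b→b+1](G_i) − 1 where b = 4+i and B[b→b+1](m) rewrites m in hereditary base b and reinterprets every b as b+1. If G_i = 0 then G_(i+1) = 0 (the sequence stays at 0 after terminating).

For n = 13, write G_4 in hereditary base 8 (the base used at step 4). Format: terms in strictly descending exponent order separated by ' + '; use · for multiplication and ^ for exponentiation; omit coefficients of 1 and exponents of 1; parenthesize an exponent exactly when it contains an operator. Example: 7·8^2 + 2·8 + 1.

2·8 + 3

G_0=13  [base 4] 3·4 + 1  →[4↦5]→  3·5 + 1 = 16  −1 ⇒ G_1=15
G_1=15  [base 5] 3·5  →[5↦6]→  3·6 = 18  −1 ⇒ G_2=17
G_2=17  [base 6] 2·6 + 5  →[6↦7]→  2·7 + 5 = 19  −1 ⇒ G_3=18
G_3=18  [base 7] 2·7 + 4  →[7↦8]→  2·8 + 4 = 20  −1 ⇒ G_4=19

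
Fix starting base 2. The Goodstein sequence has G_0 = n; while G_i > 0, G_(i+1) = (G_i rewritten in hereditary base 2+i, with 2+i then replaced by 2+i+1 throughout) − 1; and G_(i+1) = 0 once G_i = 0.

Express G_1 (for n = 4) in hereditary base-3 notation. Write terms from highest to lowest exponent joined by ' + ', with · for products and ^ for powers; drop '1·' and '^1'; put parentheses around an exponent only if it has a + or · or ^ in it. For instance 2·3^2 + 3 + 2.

2·3^2 + 2·3 + 2

G_0 = 4. HB_2(4) = 2^2. Bump = 27. G_1 = 26.
G_1 = 26. HB_3(26) = 2·3^2 + 2·3 + 2. Bump = 42. G_2 = 41.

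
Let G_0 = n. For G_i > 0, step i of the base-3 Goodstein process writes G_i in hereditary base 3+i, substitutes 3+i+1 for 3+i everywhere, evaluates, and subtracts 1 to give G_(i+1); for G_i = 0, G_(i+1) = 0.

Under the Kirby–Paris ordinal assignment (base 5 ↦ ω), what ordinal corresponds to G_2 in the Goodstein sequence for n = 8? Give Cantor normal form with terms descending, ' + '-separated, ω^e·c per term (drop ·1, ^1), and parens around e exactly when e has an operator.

ω·2

(0) 8|_3 = 2·3 + 2 ↦ 2·4 + 2|_4 = 10 ⇒ 9
(1) 9|_4 = 2·4 + 1 ↦ 2·5 + 1|_5 = 11 ⇒ 10
(2) 10|_5 = 2·5 ↦ 2·6|_6 = 12 ⇒ 11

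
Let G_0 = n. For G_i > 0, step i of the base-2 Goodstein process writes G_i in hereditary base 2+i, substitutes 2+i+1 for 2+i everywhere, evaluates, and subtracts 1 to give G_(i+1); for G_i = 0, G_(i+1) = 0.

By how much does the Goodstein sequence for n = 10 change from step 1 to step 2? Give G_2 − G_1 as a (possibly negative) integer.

10 —HB2→ 2^(2 + 1) + 2 —bump→ 3^(3 + 1) + 3 = 84 —(−1)→ 83
83 —HB3→ 3^(3 + 1) + 2 —bump→ 4^(4 + 1) + 2 = 1026 —(−1)→ 1025

942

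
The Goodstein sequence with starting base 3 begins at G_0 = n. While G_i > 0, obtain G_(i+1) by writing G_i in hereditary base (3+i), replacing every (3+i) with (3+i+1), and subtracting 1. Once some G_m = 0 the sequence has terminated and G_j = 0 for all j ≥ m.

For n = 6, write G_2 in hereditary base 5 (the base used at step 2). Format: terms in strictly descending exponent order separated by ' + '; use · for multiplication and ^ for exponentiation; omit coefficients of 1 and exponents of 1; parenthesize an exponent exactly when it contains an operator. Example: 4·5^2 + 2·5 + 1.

i=0: 6 = 2·3 (b=3); 3→4: 2·4 = 8; 8−1 = 7
i=1: 7 = 4 + 3 (b=4); 4→5: 5 + 3 = 8; 8−1 = 7

5 + 2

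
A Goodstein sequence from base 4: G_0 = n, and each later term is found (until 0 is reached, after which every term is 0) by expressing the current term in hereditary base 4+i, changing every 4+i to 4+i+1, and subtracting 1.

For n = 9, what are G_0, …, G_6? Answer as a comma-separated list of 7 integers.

G_0 = 9. HB_4(9) = 2·4 + 1. Bump = 11. G_1 = 10.
G_1 = 10. HB_5(10) = 2·5. Bump = 12. G_2 = 11.
G_2 = 11. HB_6(11) = 6 + 5. Bump = 12. G_3 = 11.
G_3 = 11. HB_7(11) = 7 + 4. Bump = 12. G_4 = 11.
G_4 = 11. HB_8(11) = 8 + 3. Bump = 12. G_5 = 11.
G_5 = 11. HB_9(11) = 9 + 2. Bump = 12. G_6 = 11.

9, 10, 11, 11, 11, 11, 11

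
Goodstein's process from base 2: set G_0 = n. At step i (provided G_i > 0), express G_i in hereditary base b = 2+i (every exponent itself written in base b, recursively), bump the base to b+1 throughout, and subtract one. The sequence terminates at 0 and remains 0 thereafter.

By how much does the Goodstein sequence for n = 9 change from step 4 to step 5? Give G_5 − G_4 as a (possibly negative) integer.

2331083

[0] 9 ≡ 2^(2 + 1) + 1 (base 2). Lift 3: 82. −1: 81.
[1] 81 ≡ 3^(3 + 1) (base 3). Lift 4: 1024. −1: 1023.
[2] 1023 ≡ 3·4^4 + 3·4^3 + 3·4^2 + 3·4 + 3 (base 4). Lift 5: 9843. −1: 9842.
[3] 9842 ≡ 3·5^5 + 3·5^3 + 3·5^2 + 3·5 + 2 (base 5). Lift 6: 140744. −1: 140743.
[4] 140743 ≡ 3·6^6 + 3·6^3 + 3·6^2 + 3·6 + 1 (base 6). Lift 7: 2471827. −1: 2471826.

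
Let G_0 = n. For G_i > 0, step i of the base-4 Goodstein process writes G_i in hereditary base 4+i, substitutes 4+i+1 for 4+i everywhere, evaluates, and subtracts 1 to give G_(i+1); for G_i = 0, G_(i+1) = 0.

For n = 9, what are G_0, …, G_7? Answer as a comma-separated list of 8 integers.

9, 10, 11, 11, 11, 11, 11, 11

base 4: 9 = 2·4 + 1; at 5: 2·5 + 1 = 11; next = 10
base 5: 10 = 2·5; at 6: 2·6 = 12; next = 11
base 6: 11 = 6 + 5; at 7: 7 + 5 = 12; next = 11
base 7: 11 = 7 + 4; at 8: 8 + 4 = 12; next = 11
base 8: 11 = 8 + 3; at 9: 9 + 3 = 12; next = 11
base 9: 11 = 9 + 2; at 10: 10 + 2 = 12; next = 11
base 10: 11 = 10 + 1; at 11: 11 + 1 = 12; next = 11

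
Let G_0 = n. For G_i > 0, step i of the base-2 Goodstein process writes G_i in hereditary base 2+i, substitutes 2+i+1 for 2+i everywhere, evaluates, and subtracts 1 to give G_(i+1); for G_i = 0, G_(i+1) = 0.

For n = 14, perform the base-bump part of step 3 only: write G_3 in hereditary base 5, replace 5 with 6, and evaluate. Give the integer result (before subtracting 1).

326592

[0] 14 ≡ 2^(2 + 1) + 2^2 + 2 (base 2). Lift 3: 111. −1: 110.
[1] 110 ≡ 3^(3 + 1) + 3^3 + 2 (base 3). Lift 4: 1282. −1: 1281.
[2] 1281 ≡ 4^(4 + 1) + 4^4 + 1 (base 4). Lift 5: 18751. −1: 18750.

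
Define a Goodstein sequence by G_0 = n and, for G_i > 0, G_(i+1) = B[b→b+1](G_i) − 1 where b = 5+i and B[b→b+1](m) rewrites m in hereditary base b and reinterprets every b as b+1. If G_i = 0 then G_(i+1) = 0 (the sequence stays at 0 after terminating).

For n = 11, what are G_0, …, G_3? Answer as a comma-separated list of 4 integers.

base 5: 11 = 2·5 + 1; at 6: 2·6 + 1 = 13; next = 12
base 6: 12 = 2·6; at 7: 2·7 = 14; next = 13
base 7: 13 = 7 + 6; at 8: 8 + 6 = 14; next = 13

11, 12, 13, 13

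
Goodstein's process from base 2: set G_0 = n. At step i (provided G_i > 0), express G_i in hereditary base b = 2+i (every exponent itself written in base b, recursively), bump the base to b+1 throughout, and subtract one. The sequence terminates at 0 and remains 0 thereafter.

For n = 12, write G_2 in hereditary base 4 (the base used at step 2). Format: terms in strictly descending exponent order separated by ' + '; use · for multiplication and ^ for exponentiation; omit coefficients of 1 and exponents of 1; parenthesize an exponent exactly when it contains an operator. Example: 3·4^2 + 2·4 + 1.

4^(4 + 1) + 2·4^2 + 2·4 + 1

12 —HB2→ 2^(2 + 1) + 2^2 —bump→ 3^(3 + 1) + 3^3 = 108 —(−1)→ 107
107 —HB3→ 3^(3 + 1) + 2·3^2 + 2·3 + 2 —bump→ 4^(4 + 1) + 2·4^2 + 2·4 + 2 = 1066 —(−1)→ 1065
1065 —HB4→ 4^(4 + 1) + 2·4^2 + 2·4 + 1 —bump→ 5^(5 + 1) + 2·5^2 + 2·5 + 1 = 15686 —(−1)→ 15685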